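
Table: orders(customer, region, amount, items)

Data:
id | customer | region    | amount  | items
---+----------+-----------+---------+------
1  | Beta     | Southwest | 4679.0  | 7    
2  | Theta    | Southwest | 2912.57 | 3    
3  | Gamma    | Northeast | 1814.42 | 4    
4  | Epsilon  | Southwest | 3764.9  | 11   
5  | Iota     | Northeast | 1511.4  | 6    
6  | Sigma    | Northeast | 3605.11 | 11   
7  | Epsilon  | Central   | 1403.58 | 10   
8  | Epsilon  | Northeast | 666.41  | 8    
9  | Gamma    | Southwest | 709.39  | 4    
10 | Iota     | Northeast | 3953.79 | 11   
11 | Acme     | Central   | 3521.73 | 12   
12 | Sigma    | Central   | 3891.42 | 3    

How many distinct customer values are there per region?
SELECT region, COUNT(DISTINCT customer)
FROM orders
GROUP BY region

Result:
  Central: 3 distinct
  Northeast: 4 distinct
  Southwest: 4 distinct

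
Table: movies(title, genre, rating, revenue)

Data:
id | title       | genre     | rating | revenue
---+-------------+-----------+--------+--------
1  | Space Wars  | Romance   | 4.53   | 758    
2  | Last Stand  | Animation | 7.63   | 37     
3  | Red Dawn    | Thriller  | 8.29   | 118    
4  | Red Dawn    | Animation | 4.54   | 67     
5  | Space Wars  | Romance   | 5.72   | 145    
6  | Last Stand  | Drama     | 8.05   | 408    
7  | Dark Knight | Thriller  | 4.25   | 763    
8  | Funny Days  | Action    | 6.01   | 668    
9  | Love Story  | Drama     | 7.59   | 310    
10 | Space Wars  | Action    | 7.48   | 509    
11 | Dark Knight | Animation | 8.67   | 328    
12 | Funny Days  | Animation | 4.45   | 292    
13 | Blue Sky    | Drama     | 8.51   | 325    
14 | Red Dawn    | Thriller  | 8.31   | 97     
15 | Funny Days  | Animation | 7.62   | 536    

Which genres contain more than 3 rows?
SELECT genre, COUNT(*) as cnt
FROM movies
GROUP BY genre
HAVING COUNT(*) > 3

Result:
  Animation: 5

Note: HAVING filters groups after aggregation, WHERE filters rows before.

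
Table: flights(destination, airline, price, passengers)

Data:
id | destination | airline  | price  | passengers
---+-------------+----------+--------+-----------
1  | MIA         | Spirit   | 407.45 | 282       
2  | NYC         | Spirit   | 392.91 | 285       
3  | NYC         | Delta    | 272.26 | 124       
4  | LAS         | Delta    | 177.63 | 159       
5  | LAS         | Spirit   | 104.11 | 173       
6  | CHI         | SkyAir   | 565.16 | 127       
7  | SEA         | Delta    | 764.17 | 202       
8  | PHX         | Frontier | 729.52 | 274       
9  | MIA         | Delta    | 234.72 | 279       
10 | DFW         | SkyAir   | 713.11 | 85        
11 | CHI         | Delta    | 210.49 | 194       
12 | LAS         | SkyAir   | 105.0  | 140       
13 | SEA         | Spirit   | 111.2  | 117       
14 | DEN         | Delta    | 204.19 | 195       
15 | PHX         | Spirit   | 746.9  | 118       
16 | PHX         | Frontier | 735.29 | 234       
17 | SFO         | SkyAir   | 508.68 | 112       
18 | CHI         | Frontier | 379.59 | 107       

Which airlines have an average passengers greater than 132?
SELECT airline, AVG(passengers)
FROM flights
GROUP BY airline
HAVING AVG(passengers) > 132

Result:
  Delta: avg=192.17
  Frontier: avg=205.00
  Spirit: avg=195.00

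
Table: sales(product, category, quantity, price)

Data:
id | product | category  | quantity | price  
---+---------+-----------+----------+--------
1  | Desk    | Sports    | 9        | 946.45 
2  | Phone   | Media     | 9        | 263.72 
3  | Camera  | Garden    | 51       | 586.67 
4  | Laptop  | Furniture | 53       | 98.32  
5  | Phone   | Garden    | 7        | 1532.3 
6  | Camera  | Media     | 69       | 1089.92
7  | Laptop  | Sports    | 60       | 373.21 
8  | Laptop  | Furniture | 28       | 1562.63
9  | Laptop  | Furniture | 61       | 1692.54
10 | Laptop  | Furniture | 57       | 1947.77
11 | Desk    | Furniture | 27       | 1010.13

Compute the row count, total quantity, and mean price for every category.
SELECT category,
       COUNT(*) as cnt,
       SUM(quantity) as total_quantity,
       AVG(price) as avg_price
FROM sales
GROUP BY category

Result:
  Furniture: 5 records, 226 total quantity, 1262.28 avg price
  Garden: 2 records, 58 total quantity, 1059.49 avg price
  Media: 2 records, 78 total quantity, 676.82 avg price
  Sports: 2 records, 69 total quantity, 659.83 avg price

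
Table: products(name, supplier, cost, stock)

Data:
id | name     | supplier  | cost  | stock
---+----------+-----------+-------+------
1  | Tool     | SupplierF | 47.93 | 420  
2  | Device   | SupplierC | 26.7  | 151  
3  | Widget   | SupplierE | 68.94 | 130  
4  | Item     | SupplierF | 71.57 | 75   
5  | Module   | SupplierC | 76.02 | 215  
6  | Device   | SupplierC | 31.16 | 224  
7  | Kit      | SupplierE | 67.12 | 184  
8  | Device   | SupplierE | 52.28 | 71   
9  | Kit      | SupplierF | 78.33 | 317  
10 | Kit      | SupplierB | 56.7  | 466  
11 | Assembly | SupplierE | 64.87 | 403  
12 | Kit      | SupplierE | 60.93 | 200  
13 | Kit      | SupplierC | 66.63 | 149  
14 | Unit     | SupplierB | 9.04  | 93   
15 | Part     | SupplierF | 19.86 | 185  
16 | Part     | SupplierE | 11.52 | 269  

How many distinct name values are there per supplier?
SELECT supplier, COUNT(DISTINCT name)
FROM products
GROUP BY supplier

Result:
  SupplierB: 2 distinct
  SupplierC: 3 distinct
  SupplierE: 5 distinct
  SupplierF: 4 distinct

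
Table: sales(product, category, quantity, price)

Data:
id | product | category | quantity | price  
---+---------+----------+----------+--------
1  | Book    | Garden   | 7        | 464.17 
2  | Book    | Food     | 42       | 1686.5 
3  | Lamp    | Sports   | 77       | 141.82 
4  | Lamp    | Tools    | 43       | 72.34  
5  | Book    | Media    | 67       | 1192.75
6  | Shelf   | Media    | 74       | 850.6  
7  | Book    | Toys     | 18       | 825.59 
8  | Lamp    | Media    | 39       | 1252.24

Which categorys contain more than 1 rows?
SELECT category, COUNT(*) as cnt
FROM sales
GROUP BY category
HAVING COUNT(*) > 1

Result:
  Media: 3

Note: HAVING filters groups after aggregation, WHERE filters rows before.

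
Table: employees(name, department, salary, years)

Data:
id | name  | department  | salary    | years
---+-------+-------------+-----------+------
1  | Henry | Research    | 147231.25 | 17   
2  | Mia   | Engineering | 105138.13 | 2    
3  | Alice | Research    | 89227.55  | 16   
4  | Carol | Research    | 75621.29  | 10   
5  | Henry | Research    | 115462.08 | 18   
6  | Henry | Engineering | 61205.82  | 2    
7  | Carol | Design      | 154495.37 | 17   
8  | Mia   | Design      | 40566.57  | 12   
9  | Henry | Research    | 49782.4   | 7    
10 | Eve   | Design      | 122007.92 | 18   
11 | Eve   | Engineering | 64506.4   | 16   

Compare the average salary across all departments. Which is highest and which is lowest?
SELECT department, AVG(salary)
FROM employees
GROUP BY department
ORDER BY AVG(salary)

All groups:
  Engineering: 76950.12
  Research: 95464.91
  Design: 105689.95

Highest: Design (105689.95)
Lowest: Engineering (76950.12)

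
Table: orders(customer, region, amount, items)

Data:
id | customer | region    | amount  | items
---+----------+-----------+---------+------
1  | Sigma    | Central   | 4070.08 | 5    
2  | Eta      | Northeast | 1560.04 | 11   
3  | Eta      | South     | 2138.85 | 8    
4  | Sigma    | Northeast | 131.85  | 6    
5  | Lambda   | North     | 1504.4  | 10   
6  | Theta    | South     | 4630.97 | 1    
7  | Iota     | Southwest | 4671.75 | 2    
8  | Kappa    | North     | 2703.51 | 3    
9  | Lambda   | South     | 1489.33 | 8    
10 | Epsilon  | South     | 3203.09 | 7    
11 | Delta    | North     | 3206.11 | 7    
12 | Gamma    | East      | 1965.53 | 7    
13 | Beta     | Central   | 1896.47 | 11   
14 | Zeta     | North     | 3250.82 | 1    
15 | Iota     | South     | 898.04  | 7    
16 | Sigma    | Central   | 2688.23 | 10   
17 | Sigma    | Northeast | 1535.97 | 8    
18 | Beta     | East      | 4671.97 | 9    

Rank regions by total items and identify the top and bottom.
SELECT region, SUM(items)
FROM orders
GROUP BY region
ORDER BY SUM(items)

All groups:
  Southwest: 2
  East: 16
  North: 21
  Northeast: 25
  Central: 26
  South: 31

Highest: South (31)
Lowest: Southwest (2)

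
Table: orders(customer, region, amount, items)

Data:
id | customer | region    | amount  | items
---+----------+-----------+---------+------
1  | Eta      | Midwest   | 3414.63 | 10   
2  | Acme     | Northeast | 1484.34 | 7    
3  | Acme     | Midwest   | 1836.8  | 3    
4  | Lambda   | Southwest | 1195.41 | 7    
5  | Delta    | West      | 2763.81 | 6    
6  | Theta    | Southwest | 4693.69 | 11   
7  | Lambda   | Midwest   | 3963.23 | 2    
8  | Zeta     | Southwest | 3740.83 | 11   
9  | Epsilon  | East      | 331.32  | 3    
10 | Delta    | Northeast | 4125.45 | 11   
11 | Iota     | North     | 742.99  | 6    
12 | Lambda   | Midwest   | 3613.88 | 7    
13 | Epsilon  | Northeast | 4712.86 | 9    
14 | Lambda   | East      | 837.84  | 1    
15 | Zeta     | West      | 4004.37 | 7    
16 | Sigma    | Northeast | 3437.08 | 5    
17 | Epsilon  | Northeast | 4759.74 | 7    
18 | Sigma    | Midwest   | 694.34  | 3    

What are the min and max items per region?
SELECT region, MIN(items), MAX(items)
FROM orders
GROUP BY region

Result:
  East: min=1, max=3
  Midwest: min=2, max=10
  North: min=6, max=6
  Northeast: min=5, max=11
  Southwest: min=7, max=11
  West: min=6, max=7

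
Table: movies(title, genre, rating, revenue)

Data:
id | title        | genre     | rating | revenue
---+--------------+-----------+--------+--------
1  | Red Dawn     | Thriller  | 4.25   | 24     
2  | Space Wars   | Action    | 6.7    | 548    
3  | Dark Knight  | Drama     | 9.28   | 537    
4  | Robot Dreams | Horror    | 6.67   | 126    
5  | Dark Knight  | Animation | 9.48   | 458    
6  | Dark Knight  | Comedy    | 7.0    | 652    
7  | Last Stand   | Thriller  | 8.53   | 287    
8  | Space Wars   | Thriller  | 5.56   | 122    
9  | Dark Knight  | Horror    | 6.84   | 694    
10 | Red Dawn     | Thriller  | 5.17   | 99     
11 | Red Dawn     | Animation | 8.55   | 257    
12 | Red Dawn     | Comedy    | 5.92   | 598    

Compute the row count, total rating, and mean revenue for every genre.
SELECT genre,
       COUNT(*) as cnt,
       SUM(rating) as total_rating,
       AVG(revenue) as avg_revenue
FROM movies
GROUP BY genre

Result:
  Action: 1 records, 6.70 total rating, 548.00 avg revenue
  Animation: 2 records, 18.03 total rating, 357.50 avg revenue
  Comedy: 2 records, 12.92 total rating, 625.00 avg revenue
  Drama: 1 records, 9.28 total rating, 537.00 avg revenue
  Horror: 2 records, 13.51 total rating, 410.00 avg revenue
  Thriller: 4 records, 23.51 total rating, 133.00 avg revenue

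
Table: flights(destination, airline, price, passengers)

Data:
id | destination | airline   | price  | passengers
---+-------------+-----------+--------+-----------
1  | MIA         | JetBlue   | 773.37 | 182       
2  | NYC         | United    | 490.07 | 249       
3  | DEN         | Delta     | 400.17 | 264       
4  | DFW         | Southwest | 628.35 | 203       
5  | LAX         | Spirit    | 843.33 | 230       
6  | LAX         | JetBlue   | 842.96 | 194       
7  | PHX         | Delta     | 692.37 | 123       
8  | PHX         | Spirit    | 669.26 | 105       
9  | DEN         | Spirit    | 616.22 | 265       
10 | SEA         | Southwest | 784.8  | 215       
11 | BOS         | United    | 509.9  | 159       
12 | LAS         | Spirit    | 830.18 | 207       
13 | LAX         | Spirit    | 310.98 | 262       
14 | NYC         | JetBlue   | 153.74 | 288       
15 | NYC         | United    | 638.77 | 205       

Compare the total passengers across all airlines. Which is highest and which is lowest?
SELECT airline, SUM(passengers)
FROM flights
GROUP BY airline
ORDER BY SUM(passengers)

All groups:
  Delta: 387
  Southwest: 418
  United: 613
  JetBlue: 664
  Spirit: 1069

Highest: Spirit (1069)
Lowest: Delta (387)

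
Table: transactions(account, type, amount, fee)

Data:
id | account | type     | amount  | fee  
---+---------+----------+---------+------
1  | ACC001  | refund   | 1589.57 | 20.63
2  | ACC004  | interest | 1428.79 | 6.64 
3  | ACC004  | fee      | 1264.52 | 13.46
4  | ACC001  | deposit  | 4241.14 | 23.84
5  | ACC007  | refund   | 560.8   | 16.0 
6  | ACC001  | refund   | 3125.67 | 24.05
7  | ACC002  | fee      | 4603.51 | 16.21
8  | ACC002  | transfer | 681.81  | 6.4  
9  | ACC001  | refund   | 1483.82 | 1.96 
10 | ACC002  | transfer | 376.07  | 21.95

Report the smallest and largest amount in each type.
SELECT type, MIN(amount), MAX(amount)
FROM transactions
GROUP BY type

Result:
  deposit: min=4241.14, max=4241.14
  fee: min=1264.52, max=4603.51
  interest: min=1428.79, max=1428.79
  refund: min=560.80, max=3125.67
  transfer: min=376.07, max=681.81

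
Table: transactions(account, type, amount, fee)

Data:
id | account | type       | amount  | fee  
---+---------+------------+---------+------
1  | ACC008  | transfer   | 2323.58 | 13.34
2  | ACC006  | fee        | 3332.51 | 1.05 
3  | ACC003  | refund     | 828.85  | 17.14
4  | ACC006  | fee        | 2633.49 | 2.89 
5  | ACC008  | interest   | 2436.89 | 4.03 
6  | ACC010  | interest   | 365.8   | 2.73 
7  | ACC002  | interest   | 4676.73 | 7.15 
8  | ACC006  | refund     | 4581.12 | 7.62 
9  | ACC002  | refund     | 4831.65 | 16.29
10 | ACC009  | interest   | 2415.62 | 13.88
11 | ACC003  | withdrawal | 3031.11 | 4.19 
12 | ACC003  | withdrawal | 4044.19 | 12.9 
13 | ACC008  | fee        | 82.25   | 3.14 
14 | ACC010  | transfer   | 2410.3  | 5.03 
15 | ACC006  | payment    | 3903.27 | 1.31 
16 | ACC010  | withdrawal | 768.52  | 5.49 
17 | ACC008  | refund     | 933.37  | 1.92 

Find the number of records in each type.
SELECT type, COUNT(*) as count
FROM transactions
GROUP BY type

Result:
  fee: 3
  interest: 4
  payment: 1
  refund: 4
  transfer: 2
  withdrawal: 3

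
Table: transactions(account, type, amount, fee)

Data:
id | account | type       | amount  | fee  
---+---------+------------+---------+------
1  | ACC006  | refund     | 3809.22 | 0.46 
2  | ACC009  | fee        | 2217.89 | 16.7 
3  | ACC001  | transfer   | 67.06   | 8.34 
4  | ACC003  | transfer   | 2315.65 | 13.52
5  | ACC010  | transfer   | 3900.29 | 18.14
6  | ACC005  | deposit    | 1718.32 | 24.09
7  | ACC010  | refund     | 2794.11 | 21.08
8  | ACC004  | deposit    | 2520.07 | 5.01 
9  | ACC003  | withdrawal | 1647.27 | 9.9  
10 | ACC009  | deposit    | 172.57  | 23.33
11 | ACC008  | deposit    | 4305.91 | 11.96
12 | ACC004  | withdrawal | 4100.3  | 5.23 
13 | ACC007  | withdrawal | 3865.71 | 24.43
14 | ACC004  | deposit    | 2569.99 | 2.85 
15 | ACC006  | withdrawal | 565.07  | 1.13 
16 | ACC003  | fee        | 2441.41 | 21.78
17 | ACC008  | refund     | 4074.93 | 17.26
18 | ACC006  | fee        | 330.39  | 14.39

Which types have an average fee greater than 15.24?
SELECT type, AVG(fee)
FROM transactions
GROUP BY type
HAVING AVG(fee) > 15.24

Result:
  fee: avg=17.62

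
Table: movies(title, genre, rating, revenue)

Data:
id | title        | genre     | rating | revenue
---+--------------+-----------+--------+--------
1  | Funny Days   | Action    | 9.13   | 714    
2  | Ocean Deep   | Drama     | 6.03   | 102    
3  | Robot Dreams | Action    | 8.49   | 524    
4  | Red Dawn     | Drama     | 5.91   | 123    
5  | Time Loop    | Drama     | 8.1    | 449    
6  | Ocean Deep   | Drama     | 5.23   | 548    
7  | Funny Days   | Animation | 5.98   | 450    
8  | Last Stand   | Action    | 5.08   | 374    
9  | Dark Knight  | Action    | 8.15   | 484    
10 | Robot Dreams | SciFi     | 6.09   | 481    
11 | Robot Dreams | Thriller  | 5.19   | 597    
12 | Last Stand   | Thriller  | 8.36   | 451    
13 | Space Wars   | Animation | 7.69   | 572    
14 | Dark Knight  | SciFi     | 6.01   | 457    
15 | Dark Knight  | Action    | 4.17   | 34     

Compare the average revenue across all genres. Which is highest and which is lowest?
SELECT genre, AVG(revenue)
FROM movies
GROUP BY genre
ORDER BY AVG(revenue)

All groups:
  Drama: 305.50
  Action: 426.00
  SciFi: 469.00
  Animation: 511.00
  Thriller: 524.00

Highest: Thriller (524.00)
Lowest: Drama (305.50)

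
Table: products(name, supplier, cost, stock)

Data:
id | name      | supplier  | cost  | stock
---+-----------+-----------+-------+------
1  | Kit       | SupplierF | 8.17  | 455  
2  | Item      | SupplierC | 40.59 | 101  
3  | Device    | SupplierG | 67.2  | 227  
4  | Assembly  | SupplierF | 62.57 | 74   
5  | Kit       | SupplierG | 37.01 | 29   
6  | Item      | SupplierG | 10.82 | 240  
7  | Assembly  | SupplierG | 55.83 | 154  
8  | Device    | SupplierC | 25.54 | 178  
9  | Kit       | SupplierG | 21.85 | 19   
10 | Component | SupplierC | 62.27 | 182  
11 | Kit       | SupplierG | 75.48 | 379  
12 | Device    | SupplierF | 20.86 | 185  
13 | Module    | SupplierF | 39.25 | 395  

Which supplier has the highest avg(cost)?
SELECT supplier, AVG(cost) as val
FROM products
GROUP BY supplier
ORDER BY val DESC
LIMIT 1

Result: SupplierG with avg(cost) = 44.70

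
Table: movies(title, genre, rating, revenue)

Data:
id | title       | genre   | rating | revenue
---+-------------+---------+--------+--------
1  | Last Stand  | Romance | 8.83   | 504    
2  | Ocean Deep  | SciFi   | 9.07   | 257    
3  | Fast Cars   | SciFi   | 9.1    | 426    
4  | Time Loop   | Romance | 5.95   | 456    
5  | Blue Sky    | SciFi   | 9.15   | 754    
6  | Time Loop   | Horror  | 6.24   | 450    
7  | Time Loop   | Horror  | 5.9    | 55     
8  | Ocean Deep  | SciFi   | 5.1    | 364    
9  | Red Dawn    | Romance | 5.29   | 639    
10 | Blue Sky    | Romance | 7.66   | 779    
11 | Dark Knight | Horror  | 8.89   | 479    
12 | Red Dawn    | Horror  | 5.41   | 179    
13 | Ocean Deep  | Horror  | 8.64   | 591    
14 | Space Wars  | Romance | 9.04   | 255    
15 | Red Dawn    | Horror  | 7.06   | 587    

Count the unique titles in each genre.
SELECT genre, COUNT(DISTINCT title)
FROM movies
GROUP BY genre

Result:
  Horror: 4 distinct
  Romance: 5 distinct
  SciFi: 3 distinct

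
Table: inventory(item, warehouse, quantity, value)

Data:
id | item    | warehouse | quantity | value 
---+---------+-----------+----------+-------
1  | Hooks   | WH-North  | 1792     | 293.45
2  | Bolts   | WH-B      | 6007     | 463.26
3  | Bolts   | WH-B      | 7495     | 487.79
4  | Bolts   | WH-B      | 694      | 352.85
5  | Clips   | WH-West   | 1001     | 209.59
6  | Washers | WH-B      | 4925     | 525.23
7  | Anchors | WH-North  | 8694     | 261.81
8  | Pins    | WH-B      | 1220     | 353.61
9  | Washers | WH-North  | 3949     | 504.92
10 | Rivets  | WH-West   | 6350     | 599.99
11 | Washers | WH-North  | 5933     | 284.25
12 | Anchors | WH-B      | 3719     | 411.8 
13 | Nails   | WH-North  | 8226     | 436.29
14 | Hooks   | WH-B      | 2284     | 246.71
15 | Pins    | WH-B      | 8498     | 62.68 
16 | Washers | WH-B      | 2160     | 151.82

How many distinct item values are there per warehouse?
SELECT warehouse, COUNT(DISTINCT item)
FROM inventory
GROUP BY warehouse

Result:
  WH-B: 5 distinct
  WH-North: 4 distinct
  WH-West: 2 distinct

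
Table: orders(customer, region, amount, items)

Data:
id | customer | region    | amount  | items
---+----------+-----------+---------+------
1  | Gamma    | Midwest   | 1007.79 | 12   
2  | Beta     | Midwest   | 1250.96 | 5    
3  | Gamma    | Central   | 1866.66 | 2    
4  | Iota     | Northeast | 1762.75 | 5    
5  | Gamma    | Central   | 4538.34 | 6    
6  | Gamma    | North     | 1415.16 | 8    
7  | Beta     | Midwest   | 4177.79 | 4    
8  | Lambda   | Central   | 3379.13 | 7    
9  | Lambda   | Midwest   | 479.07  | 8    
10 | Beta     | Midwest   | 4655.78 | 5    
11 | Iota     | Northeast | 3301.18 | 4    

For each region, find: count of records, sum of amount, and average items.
SELECT region,
       COUNT(*) as cnt,
       SUM(amount) as total_amount,
       AVG(items) as avg_items
FROM orders
GROUP BY region

Result:
  Central: 3 records, 9784.13 total amount, 5.00 avg items
  Midwest: 5 records, 11571.39 total amount, 6.80 avg items
  North: 1 records, 1415.16 total amount, 8.00 avg items
  Northeast: 2 records, 5063.93 total amount, 4.50 avg items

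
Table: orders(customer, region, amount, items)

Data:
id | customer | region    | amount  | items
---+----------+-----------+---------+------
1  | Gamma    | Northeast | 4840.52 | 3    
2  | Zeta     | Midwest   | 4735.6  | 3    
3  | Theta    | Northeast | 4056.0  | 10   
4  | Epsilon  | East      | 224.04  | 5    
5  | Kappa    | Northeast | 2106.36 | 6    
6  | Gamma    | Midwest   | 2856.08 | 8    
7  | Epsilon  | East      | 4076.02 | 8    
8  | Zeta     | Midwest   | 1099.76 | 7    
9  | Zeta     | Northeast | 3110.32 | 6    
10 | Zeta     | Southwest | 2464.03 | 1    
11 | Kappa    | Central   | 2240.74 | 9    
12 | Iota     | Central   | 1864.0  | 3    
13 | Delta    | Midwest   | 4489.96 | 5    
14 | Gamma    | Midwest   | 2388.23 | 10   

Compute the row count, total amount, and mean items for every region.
SELECT region,
       COUNT(*) as cnt,
       SUM(amount) as total_amount,
       AVG(items) as avg_items
FROM orders
GROUP BY region

Result:
  Central: 2 records, 4104.74 total amount, 6.00 avg items
  East: 2 records, 4300.06 total amount, 6.50 avg items
  Midwest: 5 records, 15569.63 total amount, 6.60 avg items
  Northeast: 4 records, 14113.20 total amount, 6.25 avg items
  Southwest: 1 records, 2464.03 total amount, 1.00 avg items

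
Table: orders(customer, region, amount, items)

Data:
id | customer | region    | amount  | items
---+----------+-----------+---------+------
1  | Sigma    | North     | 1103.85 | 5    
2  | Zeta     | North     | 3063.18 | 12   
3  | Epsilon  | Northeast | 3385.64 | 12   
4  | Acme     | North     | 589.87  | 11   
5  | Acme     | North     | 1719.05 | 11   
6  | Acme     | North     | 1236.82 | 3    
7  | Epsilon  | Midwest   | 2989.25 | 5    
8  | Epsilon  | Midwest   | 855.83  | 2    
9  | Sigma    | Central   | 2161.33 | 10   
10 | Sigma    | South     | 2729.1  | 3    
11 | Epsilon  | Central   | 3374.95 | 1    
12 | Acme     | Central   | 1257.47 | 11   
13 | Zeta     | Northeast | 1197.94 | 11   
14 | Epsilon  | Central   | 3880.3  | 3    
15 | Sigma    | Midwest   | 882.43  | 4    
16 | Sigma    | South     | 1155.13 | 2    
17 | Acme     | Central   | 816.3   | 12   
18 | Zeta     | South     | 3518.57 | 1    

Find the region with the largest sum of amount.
SELECT region, SUM(amount) as val
FROM orders
GROUP BY region
ORDER BY val DESC
LIMIT 1

Result: Central with sum(amount) = 11490.35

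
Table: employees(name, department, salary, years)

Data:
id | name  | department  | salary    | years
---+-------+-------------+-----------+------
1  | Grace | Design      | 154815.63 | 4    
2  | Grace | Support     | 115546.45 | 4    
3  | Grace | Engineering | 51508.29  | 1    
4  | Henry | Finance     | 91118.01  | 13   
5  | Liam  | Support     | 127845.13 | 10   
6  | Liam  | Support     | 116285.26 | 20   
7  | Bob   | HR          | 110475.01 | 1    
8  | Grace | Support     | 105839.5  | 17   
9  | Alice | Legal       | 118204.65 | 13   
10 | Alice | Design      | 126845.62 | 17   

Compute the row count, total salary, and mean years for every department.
SELECT department,
       COUNT(*) as cnt,
       SUM(salary) as total_salary,
       AVG(years) as avg_years
FROM employees
GROUP BY department

Result:
  Design: 2 records, 281661.25 total salary, 10.50 avg years
  Engineering: 1 records, 51508.29 total salary, 1.00 avg years
  Finance: 1 records, 91118.01 total salary, 13.00 avg years
  HR: 1 records, 110475.01 total salary, 1.00 avg years
  Legal: 1 records, 118204.65 total salary, 13.00 avg years
  Support: 4 records, 465516.34 total salary, 12.75 avg years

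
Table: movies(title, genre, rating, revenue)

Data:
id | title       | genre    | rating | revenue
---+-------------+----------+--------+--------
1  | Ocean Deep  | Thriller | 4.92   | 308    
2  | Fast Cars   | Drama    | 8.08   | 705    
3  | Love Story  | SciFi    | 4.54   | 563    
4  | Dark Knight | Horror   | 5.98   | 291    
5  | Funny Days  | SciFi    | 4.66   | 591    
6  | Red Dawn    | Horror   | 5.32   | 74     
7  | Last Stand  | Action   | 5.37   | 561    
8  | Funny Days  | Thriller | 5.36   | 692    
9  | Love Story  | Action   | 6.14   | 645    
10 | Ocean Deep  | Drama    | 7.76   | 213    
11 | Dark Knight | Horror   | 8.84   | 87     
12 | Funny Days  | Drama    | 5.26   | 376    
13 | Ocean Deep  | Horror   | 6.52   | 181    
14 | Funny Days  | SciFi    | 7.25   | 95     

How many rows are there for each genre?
SELECT genre, COUNT(*) as count
FROM movies
GROUP BY genre

Result:
  Action: 2
  Drama: 3
  Horror: 4
  SciFi: 3
  Thriller: 2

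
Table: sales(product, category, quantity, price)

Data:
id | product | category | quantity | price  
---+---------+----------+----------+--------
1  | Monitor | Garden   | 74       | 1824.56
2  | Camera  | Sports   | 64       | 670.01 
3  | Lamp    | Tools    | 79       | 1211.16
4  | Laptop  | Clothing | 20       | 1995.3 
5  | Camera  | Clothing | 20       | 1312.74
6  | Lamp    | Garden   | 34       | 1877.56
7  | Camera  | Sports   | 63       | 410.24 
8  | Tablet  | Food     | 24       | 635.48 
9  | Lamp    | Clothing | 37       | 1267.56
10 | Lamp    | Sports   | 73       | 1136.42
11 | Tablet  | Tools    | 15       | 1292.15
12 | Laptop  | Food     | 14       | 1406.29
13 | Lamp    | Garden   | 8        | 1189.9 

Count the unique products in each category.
SELECT category, COUNT(DISTINCT product)
FROM sales
GROUP BY category

Result:
  Clothing: 3 distinct
  Food: 2 distinct
  Garden: 2 distinct
  Sports: 2 distinct
  Tools: 2 distinct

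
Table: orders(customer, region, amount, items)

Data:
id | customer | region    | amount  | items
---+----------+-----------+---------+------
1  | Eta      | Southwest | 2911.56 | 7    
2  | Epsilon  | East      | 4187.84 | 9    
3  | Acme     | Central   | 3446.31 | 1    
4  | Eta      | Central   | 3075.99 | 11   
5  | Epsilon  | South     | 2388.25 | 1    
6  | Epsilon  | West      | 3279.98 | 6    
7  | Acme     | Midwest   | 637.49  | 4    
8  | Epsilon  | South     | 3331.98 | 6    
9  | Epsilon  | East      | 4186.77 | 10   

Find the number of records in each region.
SELECT region, COUNT(*) as count
FROM orders
GROUP BY region

Result:
  Central: 2
  East: 2
  Midwest: 1
  South: 2
  Southwest: 1
  West: 1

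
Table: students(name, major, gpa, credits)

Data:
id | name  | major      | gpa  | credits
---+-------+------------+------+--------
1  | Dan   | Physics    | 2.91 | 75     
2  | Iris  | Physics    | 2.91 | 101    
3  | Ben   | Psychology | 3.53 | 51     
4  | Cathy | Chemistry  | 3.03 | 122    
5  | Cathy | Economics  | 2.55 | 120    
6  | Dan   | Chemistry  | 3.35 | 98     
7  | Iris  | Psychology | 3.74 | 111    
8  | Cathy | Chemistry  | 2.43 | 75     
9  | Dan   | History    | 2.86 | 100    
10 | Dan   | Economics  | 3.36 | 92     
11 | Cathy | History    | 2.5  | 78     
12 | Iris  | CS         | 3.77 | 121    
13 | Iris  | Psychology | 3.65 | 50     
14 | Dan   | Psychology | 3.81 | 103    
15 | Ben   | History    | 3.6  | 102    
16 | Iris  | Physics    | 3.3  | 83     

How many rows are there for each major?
SELECT major, COUNT(*) as count
FROM students
GROUP BY major

Result:
  CS: 1
  Chemistry: 3
  Economics: 2
  History: 3
  Physics: 3
  Psychology: 4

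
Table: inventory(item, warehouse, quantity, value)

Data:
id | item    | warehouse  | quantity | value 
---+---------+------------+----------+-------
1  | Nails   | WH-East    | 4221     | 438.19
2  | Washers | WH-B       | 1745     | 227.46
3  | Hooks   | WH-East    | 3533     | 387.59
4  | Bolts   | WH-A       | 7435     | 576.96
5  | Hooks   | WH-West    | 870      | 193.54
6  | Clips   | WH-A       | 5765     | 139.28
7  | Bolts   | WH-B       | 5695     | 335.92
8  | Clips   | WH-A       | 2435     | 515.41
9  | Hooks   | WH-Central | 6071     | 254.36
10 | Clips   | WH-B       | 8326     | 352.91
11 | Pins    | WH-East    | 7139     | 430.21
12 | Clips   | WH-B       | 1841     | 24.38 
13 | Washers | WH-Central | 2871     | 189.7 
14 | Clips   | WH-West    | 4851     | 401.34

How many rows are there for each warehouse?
SELECT warehouse, COUNT(*) as count
FROM inventory
GROUP BY warehouse

Result:
  WH-A: 3
  WH-B: 4
  WH-Central: 2
  WH-East: 3
  WH-West: 2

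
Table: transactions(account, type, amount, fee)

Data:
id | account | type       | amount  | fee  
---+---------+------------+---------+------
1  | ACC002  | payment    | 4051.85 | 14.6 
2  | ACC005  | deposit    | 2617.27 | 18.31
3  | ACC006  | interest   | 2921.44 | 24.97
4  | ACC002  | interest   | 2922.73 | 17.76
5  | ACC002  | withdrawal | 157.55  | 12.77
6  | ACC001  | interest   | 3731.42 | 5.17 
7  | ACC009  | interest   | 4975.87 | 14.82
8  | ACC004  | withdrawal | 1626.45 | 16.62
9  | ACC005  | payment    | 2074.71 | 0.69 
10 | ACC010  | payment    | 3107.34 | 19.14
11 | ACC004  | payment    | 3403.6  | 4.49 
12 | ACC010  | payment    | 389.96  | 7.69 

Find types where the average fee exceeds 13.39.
SELECT type, AVG(fee)
FROM transactions
GROUP BY type
HAVING AVG(fee) > 13.39

Result:
  deposit: avg=18.31
  interest: avg=15.68
  withdrawal: avg=14.70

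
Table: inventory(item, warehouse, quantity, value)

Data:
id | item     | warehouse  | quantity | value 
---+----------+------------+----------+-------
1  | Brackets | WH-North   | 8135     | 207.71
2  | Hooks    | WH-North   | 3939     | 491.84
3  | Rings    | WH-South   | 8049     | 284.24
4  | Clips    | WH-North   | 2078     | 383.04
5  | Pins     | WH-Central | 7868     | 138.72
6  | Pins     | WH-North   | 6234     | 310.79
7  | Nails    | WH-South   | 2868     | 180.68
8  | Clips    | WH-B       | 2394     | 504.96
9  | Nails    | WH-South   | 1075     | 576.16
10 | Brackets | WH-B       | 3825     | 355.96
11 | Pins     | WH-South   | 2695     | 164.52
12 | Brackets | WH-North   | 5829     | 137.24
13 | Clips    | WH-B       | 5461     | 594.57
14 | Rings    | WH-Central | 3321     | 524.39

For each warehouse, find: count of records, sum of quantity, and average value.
SELECT warehouse,
       COUNT(*) as cnt,
       SUM(quantity) as total_quantity,
       AVG(value) as avg_value
FROM inventory
GROUP BY warehouse

Result:
  WH-B: 3 records, 11680 total quantity, 485.16 avg value
  WH-Central: 2 records, 11189 total quantity, 331.56 avg value
  WH-North: 5 records, 26215 total quantity, 306.12 avg value
  WH-South: 4 records, 14687 total quantity, 301.40 avg value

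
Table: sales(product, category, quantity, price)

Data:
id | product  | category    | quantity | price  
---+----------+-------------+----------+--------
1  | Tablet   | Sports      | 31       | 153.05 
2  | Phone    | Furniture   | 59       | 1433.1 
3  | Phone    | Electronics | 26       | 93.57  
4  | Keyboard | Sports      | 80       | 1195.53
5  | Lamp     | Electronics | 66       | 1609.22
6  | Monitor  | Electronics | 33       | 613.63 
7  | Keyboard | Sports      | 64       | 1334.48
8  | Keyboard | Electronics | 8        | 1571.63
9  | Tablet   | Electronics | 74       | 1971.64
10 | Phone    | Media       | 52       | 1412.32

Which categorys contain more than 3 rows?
SELECT category, COUNT(*) as cnt
FROM sales
GROUP BY category
HAVING COUNT(*) > 3

Result:
  Electronics: 5

Note: HAVING filters groups after aggregation, WHERE filters rows before.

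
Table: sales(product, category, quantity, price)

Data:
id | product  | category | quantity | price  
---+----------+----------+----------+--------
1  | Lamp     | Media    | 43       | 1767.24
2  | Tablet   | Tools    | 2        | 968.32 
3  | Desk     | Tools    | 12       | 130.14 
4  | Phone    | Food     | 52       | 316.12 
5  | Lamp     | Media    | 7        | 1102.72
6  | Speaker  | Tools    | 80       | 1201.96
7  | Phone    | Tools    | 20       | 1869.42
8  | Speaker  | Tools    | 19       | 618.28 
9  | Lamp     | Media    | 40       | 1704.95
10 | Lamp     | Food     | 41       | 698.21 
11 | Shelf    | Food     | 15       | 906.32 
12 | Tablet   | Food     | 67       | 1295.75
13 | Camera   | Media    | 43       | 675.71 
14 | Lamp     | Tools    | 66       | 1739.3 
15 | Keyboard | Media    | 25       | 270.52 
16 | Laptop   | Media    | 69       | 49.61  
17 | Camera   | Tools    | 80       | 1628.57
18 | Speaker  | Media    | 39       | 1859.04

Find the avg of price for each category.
SELECT category, AVG(price) as result
FROM sales
GROUP BY category

Result:
  Food: 804.10
  Media: 1061.40
  Tools: 1165.14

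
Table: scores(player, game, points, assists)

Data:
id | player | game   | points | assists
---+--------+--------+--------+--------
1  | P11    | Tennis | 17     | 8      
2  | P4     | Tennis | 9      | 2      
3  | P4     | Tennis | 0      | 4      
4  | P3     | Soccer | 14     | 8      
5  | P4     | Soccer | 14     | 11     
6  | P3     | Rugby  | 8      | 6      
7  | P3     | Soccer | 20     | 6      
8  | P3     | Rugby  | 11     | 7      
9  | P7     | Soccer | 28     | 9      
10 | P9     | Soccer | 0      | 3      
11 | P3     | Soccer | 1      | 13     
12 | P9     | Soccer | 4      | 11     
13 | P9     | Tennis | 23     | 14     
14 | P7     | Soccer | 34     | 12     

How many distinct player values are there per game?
SELECT game, COUNT(DISTINCT player)
FROM scores
GROUP BY game

Result:
  Rugby: 1 distinct
  Soccer: 4 distinct
  Tennis: 3 distinct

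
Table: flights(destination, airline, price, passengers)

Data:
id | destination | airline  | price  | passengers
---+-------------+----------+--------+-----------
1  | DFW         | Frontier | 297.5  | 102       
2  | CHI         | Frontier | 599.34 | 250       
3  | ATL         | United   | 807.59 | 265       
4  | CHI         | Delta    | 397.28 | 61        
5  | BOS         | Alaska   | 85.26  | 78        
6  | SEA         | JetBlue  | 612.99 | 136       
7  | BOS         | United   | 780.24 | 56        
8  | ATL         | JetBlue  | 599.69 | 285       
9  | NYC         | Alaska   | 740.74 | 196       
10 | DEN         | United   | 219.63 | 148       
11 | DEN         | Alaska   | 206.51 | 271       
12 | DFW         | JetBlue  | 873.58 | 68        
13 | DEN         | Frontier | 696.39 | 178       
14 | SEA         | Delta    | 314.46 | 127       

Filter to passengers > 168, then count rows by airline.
SELECT airline, COUNT(*)
FROM flights
WHERE passengers > 168
GROUP BY airline

Note: WHERE filters rows before grouping.

Result:
  Alaska: 2
  Frontier: 2
  JetBlue: 1
  United: 1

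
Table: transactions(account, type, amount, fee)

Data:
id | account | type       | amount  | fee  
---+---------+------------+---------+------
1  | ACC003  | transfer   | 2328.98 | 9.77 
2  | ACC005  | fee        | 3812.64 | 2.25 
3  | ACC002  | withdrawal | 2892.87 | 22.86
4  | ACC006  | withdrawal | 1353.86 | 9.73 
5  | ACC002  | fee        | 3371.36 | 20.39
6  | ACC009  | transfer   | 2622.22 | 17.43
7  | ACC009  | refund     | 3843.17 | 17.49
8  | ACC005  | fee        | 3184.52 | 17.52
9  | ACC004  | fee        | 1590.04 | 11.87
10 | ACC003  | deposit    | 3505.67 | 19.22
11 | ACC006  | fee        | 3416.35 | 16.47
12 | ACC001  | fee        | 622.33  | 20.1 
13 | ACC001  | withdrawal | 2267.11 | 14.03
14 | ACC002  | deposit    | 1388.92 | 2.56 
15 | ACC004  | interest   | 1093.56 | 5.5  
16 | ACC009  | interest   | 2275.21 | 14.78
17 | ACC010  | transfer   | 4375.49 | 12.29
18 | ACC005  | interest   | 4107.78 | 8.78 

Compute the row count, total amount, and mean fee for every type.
SELECT type,
       COUNT(*) as cnt,
       SUM(amount) as total_amount,
       AVG(fee) as avg_fee
FROM transactions
GROUP BY type

Result:
  deposit: 2 records, 4894.59 total amount, 10.89 avg fee
  fee: 6 records, 15997.24 total amount, 14.77 avg fee
  interest: 3 records, 7476.55 total amount, 9.69 avg fee
  refund: 1 records, 3843.17 total amount, 17.49 avg fee
  transfer: 3 records, 9326.69 total amount, 13.16 avg fee
  withdrawal: 3 records, 6513.84 total amount, 15.54 avg fee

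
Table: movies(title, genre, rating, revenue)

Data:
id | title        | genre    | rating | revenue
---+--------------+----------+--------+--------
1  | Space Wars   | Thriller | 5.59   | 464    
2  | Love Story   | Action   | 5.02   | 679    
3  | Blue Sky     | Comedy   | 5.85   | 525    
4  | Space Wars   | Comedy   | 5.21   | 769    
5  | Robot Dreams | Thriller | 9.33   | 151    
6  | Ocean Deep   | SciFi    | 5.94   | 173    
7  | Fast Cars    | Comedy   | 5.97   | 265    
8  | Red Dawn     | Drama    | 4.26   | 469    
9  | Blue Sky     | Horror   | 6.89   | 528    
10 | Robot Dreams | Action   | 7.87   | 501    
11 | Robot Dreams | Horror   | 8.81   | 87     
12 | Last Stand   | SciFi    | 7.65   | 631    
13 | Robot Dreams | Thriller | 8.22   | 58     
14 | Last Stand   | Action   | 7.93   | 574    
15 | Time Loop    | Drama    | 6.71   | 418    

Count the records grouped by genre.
SELECT genre, COUNT(*) as count
FROM movies
GROUP BY genre

Result:
  Action: 3
  Comedy: 3
  Drama: 2
  Horror: 2
  SciFi: 2
  Thriller: 3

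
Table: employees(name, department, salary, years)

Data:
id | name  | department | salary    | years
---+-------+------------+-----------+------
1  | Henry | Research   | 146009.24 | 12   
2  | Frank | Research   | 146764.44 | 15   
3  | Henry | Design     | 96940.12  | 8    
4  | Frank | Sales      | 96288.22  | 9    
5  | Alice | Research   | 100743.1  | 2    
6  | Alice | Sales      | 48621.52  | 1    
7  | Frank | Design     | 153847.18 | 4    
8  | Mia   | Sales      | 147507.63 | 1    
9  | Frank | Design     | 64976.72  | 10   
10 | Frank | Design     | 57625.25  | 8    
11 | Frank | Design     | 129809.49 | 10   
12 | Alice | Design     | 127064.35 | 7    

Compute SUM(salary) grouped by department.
SELECT department, SUM(salary) as result
FROM employees
GROUP BY department

Result:
  Design: 630263.11
  Research: 393516.78
  Sales: 292417.37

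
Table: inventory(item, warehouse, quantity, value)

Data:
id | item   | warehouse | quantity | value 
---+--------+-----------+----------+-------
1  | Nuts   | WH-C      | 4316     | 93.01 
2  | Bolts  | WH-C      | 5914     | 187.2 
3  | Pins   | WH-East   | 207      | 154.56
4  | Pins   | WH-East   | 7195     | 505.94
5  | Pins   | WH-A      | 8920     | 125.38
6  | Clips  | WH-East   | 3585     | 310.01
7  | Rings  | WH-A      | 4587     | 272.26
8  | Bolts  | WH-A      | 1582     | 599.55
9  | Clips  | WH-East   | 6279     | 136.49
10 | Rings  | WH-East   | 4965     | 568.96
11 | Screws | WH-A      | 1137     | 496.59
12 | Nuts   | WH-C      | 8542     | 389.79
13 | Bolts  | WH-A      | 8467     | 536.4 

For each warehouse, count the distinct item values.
SELECT warehouse, COUNT(DISTINCT item)
FROM inventory
GROUP BY warehouse

Result:
  WH-A: 4 distinct
  WH-C: 2 distinct
  WH-East: 3 distinct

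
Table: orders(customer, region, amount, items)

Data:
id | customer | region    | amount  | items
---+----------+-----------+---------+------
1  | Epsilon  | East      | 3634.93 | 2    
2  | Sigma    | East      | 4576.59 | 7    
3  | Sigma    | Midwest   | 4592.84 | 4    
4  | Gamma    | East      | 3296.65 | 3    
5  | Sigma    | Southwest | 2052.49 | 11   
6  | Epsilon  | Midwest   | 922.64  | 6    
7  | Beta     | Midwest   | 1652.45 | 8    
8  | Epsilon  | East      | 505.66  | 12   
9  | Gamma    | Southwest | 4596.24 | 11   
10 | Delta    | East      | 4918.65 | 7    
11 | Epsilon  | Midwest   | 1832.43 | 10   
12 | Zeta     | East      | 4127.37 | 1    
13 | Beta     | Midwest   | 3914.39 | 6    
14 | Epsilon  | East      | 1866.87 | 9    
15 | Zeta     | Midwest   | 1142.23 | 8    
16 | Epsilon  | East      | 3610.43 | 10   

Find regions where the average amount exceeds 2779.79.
SELECT region, AVG(amount)
FROM orders
GROUP BY region
HAVING AVG(amount) > 2779.79

Result:
  East: avg=3317.14
  Southwest: avg=3324.37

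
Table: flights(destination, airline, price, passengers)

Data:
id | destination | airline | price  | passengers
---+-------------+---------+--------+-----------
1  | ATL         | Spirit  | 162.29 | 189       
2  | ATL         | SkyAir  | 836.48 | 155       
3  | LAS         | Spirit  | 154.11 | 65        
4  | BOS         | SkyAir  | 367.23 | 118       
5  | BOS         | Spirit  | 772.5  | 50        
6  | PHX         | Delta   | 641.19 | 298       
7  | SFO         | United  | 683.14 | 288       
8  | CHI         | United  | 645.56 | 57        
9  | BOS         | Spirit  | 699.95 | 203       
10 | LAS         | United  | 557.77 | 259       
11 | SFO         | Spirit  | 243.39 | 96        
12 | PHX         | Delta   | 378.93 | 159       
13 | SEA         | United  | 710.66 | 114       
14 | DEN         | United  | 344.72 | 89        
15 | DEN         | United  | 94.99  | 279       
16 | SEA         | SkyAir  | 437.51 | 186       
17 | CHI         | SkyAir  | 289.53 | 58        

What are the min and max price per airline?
SELECT airline, MIN(price), MAX(price)
FROM flights
GROUP BY airline

Result:
  Delta: min=378.93, max=641.19
  SkyAir: min=289.53, max=836.48
  Spirit: min=154.11, max=772.50
  United: min=94.99, max=710.66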